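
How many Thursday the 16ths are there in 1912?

1

Check the 16th of each month of 1912: Jan 16: Tue, Feb 16: Fri, Mar 16: Sat, Apr 16: Tue, May 16: Thu, Jun 16: Sun, Jul 16: Tue, Aug 16: Fri, Sep 16: Mon, Oct 16: Wed, Nov 16: Sat, Dec 16: Mon.
Thursday occurs in May — 1 month.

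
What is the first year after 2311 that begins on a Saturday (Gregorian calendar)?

2316

Jan 1 advances by 2 weekdays after a leap year and by 1 after a common year.
2311: Jan 1 is Sunday.
2312: Monday (leap)
2313: Wednesday
2314: Thursday
2315: Friday
2316: Saturday (leap)
2316 begins on a Saturday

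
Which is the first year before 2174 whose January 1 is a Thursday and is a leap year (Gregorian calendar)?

2156

Jan 1 advances by 2 weekdays after a leap year and by 1 after a common year.
2174: Jan 1 is Saturday.
2173: Friday
2172: Wednesday (leap)
2171: Tuesday
2170: Monday
2169: Sunday
2168: Friday (leap)
2167: Thursday
2166: Wednesday
2165: Tuesday
2164: Sunday (leap)
2163: Saturday
2162: Friday
2161: Thursday
2160: Tuesday (leap)
2159: Monday
2158: Sunday
2157: Saturday
2156: Thursday (leap)
2156 begins on a Thursday and is a leap year.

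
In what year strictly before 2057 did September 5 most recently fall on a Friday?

From one year to the next, a fixed date's weekday advances by 1, or by 2 when a Feb 29 lies between the two dates.
2057: September 5 is Wednesday.
2056: Tuesday (−1)
2055: Sunday (−2)
2054: Saturday (−1)
2053: Friday (−1)
September 5 falls on a Friday in 2053.

2053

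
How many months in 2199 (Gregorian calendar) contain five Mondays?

4

A month of length L has five Mondays iff its first Monday is on day ≤ L−28 (so day 1–3 in a 31-day month, 1–2 in a 30-day month, day 1 in a leap February).
Checking each month of 2199: Jan starts Tue (31d); Feb starts Fri (28d); Mar starts Fri (31d); Apr starts Mon (30d) ✓; May starts Wed (31d); Jun starts Sat (30d); Jul starts Mon (31d) ✓; Aug starts Thu (31d); Sep starts Sun (30d) ✓; Oct starts Tue (31d); Nov starts Fri (30d); Dec starts Sun (31d) ✓.
Five-Monday months: April, July, September, December → 4.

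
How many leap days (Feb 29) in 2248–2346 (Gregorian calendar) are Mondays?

Leap years in 2248–2346: 24 of them.
Feb 29 weekday advances by 5 (mod 7) from one leap year to the next four years later (or differs when a century non-leap intervenes).
Leap-day weekdays: 2248:Tue 2252:Sun 2256:Fri 2260:Wed 2264:Mon✓ 2268:Sat 2272:Thu 2276:Tue 2280:Sun 2284:Fri 2288:Wed 2292:Mon✓ 2296:Sat 2304:Mon✓ 2308:Sat 2312:Thu 2316:Tue 2320:Sun 2324:Fri 2328:Wed 2332:Mon✓ 2336:Sat 2340:Thu 2344:Tue
Monday: 2264, 2292, 2304, 2332 → 4.

4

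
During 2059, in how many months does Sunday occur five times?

4

A month of length L has five Sundays iff its first Sunday is on day ≤ L−28 (so day 1–3 in a 31-day month, 1–2 in a 30-day month, day 1 in a leap February).
Checking each month of 2059: Jan starts Wed (31d); Feb starts Sat (28d); Mar starts Sat (31d) ✓; Apr starts Tue (30d); May starts Thu (31d); Jun starts Sun (30d) ✓; Jul starts Tue (31d); Aug starts Fri (31d) ✓; Sep starts Mon (30d); Oct starts Wed (31d); Nov starts Sat (30d) ✓; Dec starts Mon (31d).
Five-Sunday months: March, June, August, November → 4.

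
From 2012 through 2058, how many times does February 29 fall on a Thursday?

Leap years in 2012–2058: 12 of them.
Feb 29 weekday advances by 5 (mod 7) from one leap year to the next four years later (or differs when a century non-leap intervenes).
Leap-day weekdays: 2012:Wed 2016:Mon 2020:Sat 2024:Thu✓ 2028:Tue 2032:Sun 2036:Fri 2040:Wed 2044:Mon 2048:Sat 2052:Thu✓ 2056:Tue
Thursday: 2024, 2052 → 2.

2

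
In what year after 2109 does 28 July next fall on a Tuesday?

2111

From one year to the next, a fixed date's weekday advances by 1, or by 2 when a Feb 29 lies between the two dates.
2109: July 28 is Sunday.
2110: Monday (+1)
2111: Tuesday (+1)
28 July falls on a Tuesday in 2111.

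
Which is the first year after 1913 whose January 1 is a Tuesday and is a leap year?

Jan 1 advances by 2 weekdays after a leap year and by 1 after a common year.
1913: Jan 1 is Wednesday.
1914: Thursday
1915: Friday
1916: Saturday (leap)
1917: Monday
1918: Tuesday
1919: Wednesday
1920: Thursday (leap)
1921: Saturday
1922: Sunday
1923: Monday
1924: Tuesday (leap)
1924 begins on a Tuesday and is a leap year.

1924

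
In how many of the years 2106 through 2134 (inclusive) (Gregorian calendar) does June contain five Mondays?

8

June has 30 days; it has five Mondays when Monday falls among the first (month-length − 28) days — i.e. when June 1 is one of Monday/Sunday.
June 1 by year: 2106:Tue 2107:Wed 2108:Fri 2109:Sat 2110:Sun✓ 2111:Mon✓ 2112:Wed 2113:Thu 2114:Fri 2115:Sat 2116:Mon✓ 2117:Tue 2118:Wed 2119:Thu 2120:Sat 2121:Sun✓ 2122:Mon✓ 2123:Tue 2124:Thu 2125:Fri 2126:Sat 2127:Sun✓ 2128:Tue 2129:Wed 2130:Thu 2131:Fri 2132:Sun✓ 2133:Mon✓ 2134:Tue
Years with five Mondays: 2110, 2111, 2116, 2121, 2122, 2127, 2132, 2133 → 8.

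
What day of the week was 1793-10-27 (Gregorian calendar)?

Sunday

January 1, 1793 is a Tuesday.
October 27 is day 300 of the year, i.e. 299 days after Jan 1.
299 mod 7 = 5, so advance 5 weekdays from Tuesday: Sunday.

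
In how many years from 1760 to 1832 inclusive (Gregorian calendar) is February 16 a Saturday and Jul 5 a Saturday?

3

Check each year's weekday for February 16 and Jul 5:
  1760: Sat/Sat ✓  1761: Mon/Sun  1762: Tue/Mon  1763: Wed/Tue  1764: Thu/Thu  1765: Sat/Fri  1766: Sun/Sat  1767: Mon/Sun  1768: Tue/Tue  1769: Thu/Wed  1770: Fri/Thu  1771: Sat/Fri  1772: Sun/Sun  1773: Tue/Mon  …(45 more)…  1819: Tue/Mon  1820: Wed/Wed  1821: Fri/Thu  1822: Sat/Fri  1823: Sun/Sat  1824: Mon/Mon  1825: Wed/Tue  1826: Thu/Wed  1827: Fri/Thu  1828: Sat/Sat ✓  1829: Mon/Sun  1830: Tue/Mon  1831: Wed/Tue  1832: Thu/Thu
Both conditions hold in: 1760, 1788, 1828 — 3.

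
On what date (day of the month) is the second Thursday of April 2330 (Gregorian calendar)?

April 1, 2330 is a Tuesday, so the first Thursday is the 3rd.
The second Thursday is 3 + 7 = 10.

10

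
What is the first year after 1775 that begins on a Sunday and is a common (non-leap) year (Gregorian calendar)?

Jan 1 advances by 2 weekdays after a leap year and by 1 after a common year.
1775: Jan 1 is Sunday.
1776: Monday (leap)
1777: Wednesday
1778: Thursday
1779: Friday
1780: Saturday (leap)
1781: Monday
1782: Tuesday
1783: Wednesday
1784: Thursday (leap)
1785: Saturday
1786: Sunday
1786 begins on a Sunday and is a common year.

1786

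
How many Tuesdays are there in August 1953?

4

August 1953 has 31 days and begins on Saturday.
The first Tuesday is August 4.
Tuesdays fall on 4, 11, 18, 25 — that's 4.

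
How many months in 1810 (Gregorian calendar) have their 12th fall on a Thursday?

Check the 12th of each month of 1810: Jan 12: Fri, Feb 12: Mon, Mar 12: Mon, Apr 12: Thu, May 12: Sat, Jun 12: Tue, Jul 12: Thu, Aug 12: Sun, Sep 12: Wed, Oct 12: Fri, Nov 12: Mon, Dec 12: Wed.
Thursday occurs in April, July — 2 months.

2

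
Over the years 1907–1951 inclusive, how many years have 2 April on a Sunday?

Track 2 April's weekday year by year (advancing +1, or +2 across a Feb 29):
  1907: Tue  1908: Thu (+2)  1909: Fri (+1)  1910: Sat (+1)  1911: Sun (+1) ✓
  1912: Tue (+2)  1913: Wed (+1)  1914: Thu (+1)  1915: Fri (+1)  1916: Sun (+2) ✓
  1917: Mon (+1)  1918: Tue (+1)  1919: Wed (+1)  1920: Fri (+2)  … (17 more years) …
  1938: Sat (+1)  1939: Sun (+1) ✓  1940: Tue (+2)  1941: Wed (+1)  1942: Thu (+1)
  1943: Fri (+1)  1944: Sun (+2) ✓  1945: Mon (+1)  1946: Tue (+1)  1947: Wed (+1)
  1948: Fri (+2)  1949: Sat (+1)  1950: Sun (+1) ✓  1951: Mon (+1)
Sunday years: 1911, 1916, 1922, 1933, 1939, 1944, 1950 — 7 in total.

7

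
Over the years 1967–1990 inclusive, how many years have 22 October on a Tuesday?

3

Track 22 October's weekday year by year (advancing +1, or +2 across a Feb 29):
  1967: Sun  1968: Tue (+2) ✓  1969: Wed (+1)  1970: Thu (+1)  1971: Fri (+1)
  1972: Sun (+2)  1973: Mon (+1)  1974: Tue (+1) ✓  1975: Wed (+1)  1976: Fri (+2)
  1977: Sat (+1)  1978: Sun (+1)  1979: Mon (+1)  1980: Wed (+2)  1981: Thu (+1)
  1982: Fri (+1)  1983: Sat (+1)  1984: Mon (+2)  1985: Tue (+1) ✓  1986: Wed (+1)
  1987: Thu (+1)  1988: Sat (+2)  1989: Sun (+1)  1990: Mon (+1)
Tuesday years: 1968, 1974, 1985 — 3 in total.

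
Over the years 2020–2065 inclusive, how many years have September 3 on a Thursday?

Track September 3's weekday year by year (advancing +1, or +2 across a Feb 29):
  2020: Thu ✓  2021: Fri (+1)  2022: Sat (+1)  2023: Sun (+1)  2024: Tue (+2)
  2025: Wed (+1)  2026: Thu (+1) ✓  2027: Fri (+1)  2028: Sun (+2)  2029: Mon (+1)
  2030: Tue (+1)  2031: Wed (+1)  2032: Fri (+2)  2033: Sat (+1)  … (18 more years) …
  2052: Tue (+2)  2053: Wed (+1)  2054: Thu (+1) ✓  2055: Fri (+1)  2056: Sun (+2)
  2057: Mon (+1)  2058: Tue (+1)  2059: Wed (+1)  2060: Fri (+2)  2061: Sat (+1)
  2062: Sun (+1)  2063: Mon (+1)  2064: Wed (+2)  2065: Thu (+1) ✓
Thursday years: 2020, 2026, 2037, 2043, 2048, 2054, 2065 — 7 in total.

7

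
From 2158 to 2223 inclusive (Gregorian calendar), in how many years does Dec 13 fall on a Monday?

8

Track Dec 13's weekday year by year (advancing +1, or +2 across a Feb 29):
  2158: Wed  2159: Thu (+1)  2160: Sat (+2)  2161: Sun (+1)  2162: Mon (+1) ✓
  2163: Tue (+1)  2164: Thu (+2)  2165: Fri (+1)  2166: Sat (+1)  2167: Sun (+1)
  2168: Tue (+2)  2169: Wed (+1)  2170: Thu (+1)  2171: Fri (+1)  … (38 more years) …
  2210: Thu (+1)  2211: Fri (+1)  2212: Sun (+2)  2213: Mon (+1) ✓  2214: Tue (+1)
  2215: Wed (+1)  2216: Fri (+2)  2217: Sat (+1)  2218: Sun (+1)  2219: Mon (+1) ✓
  2220: Wed (+2)  2221: Thu (+1)  2222: Fri (+1)  2223: Sat (+1)
Monday years: 2162, 2173, 2179, 2184, 2190, 2202, 2213, 2219 — 8 in total.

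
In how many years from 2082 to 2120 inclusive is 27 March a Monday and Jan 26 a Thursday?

4

Check each year's weekday for 27 March and Jan 26:
  2082: Fri/Mon  2083: Sat/Tue  2084: Mon/Wed  2085: Tue/Fri  2086: Wed/Sat  2087: Thu/Sun  2088: Sat/Mon  2089: Sun/Wed  2090: Mon/Thu ✓  2091: Tue/Fri  2092: Thu/Sat  2093: Fri/Mon  2094: Sat/Tue  2095: Sun/Wed  …(11 more)…  2107: Sun/Wed  2108: Tue/Thu  2109: Wed/Sat  2110: Thu/Sun  2111: Fri/Mon  2112: Sun/Tue  2113: Mon/Thu ✓  2114: Tue/Fri  2115: Wed/Sat  2116: Fri/Sun  2117: Sat/Tue  2118: Sun/Wed  2119: Mon/Thu ✓  2120: Wed/Fri
Both conditions hold in: 2090, 2102, 2113, 2119 — 4.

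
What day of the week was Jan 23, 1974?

January 1, 1974 is a Tuesday.
January 23 is day 23 of the year, i.e. 22 days after Jan 1.
22 mod 7 = 1, so advance 1 weekday from Tuesday: Wednesday.

Wednesday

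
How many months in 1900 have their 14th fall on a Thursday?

1

Check the 14th of each month of 1900: Jan 14: Sun, Feb 14: Wed, Mar 14: Wed, Apr 14: Sat, May 14: Mon, Jun 14: Thu, Jul 14: Sat, Aug 14: Tue, Sep 14: Fri, Oct 14: Sun, Nov 14: Wed, Dec 14: Fri.
Thursday occurs in June — 1 month.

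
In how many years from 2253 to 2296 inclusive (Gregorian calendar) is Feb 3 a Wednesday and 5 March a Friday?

Check each year's weekday for Feb 3 and 5 March:
  2253: Thu/Sat  2254: Fri/Sun  2255: Sat/Mon  2256: Sun/Wed  2257: Tue/Thu  2258: Wed/Fri ✓  2259: Thu/Sat  2260: Fri/Mon  2261: Sun/Tue  2262: Mon/Wed  2263: Tue/Thu  2264: Wed/Sat  2265: Fri/Sun  2266: Sat/Mon  …(16 more)…  2283: Sat/Mon  2284: Sun/Wed  2285: Tue/Thu  2286: Wed/Fri ✓  2287: Thu/Sat  2288: Fri/Mon  2289: Sun/Tue  2290: Mon/Wed  2291: Tue/Thu  2292: Wed/Sat  2293: Fri/Sun  2294: Sat/Mon  2295: Sun/Tue  2296: Mon/Thu
Both conditions hold in: 2258, 2269, 2275, 2286 — 4.

4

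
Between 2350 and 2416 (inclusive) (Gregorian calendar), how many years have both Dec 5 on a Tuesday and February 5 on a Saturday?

Check each year's weekday for Dec 5 and February 5:
  2350: Tue/Sun  2351: Wed/Mon  2352: Fri/Tue  2353: Sat/Thu  2354: Sun/Fri  2355: Mon/Sat  2356: Wed/Sun  2357: Thu/Tue  2358: Fri/Wed  2359: Sat/Thu  2360: Mon/Fri  2361: Tue/Sun  2362: Wed/Mon  2363: Thu/Tue  …(39 more)…  2403: Fri/Wed  2404: Sun/Thu  2405: Mon/Sat  2406: Tue/Sun  2407: Wed/Mon  2408: Fri/Tue  2409: Sat/Thu  2410: Sun/Fri  2411: Mon/Sat  2412: Wed/Sun  2413: Thu/Tue  2414: Fri/Wed  2415: Sat/Thu  2416: Mon/Fri
Both conditions hold in: 2372, 2400 — 2.

2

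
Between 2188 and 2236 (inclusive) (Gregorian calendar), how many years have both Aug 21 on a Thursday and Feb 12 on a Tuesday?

2

Check each year's weekday for Aug 21 and Feb 12:
  2188: Thu/Tue ✓  2189: Fri/Thu  2190: Sat/Fri  2191: Sun/Sat  2192: Tue/Sun  2193: Wed/Tue  2194: Thu/Wed  2195: Fri/Thu  2196: Sun/Fri  2197: Mon/Sun  2198: Tue/Mon  2199: Wed/Tue  2200: Thu/Wed  2201: Fri/Thu  …(21 more)…  2223: Thu/Wed  2224: Sat/Thu  2225: Sun/Sat  2226: Mon/Sun  2227: Tue/Mon  2228: Thu/Tue ✓  2229: Fri/Thu  2230: Sat/Fri  2231: Sun/Sat  2232: Tue/Sun  2233: Wed/Tue  2234: Thu/Wed  2235: Fri/Thu  2236: Sun/Fri
Both conditions hold in: 2188, 2228 — 2.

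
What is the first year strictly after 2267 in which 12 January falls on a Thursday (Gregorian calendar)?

2271

From one year to the next, a fixed date's weekday advances by 1, or by 2 when a Feb 29 lies between the two dates.
2267: January 12 is Saturday.
2268: Sunday (+1)
2269: Tuesday (+2)
2270: Wednesday (+1)
2271: Thursday (+1)
12 January falls on a Thursday in 2271.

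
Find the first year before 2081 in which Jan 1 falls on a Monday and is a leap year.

Jan 1 advances by 2 weekdays after a leap year and by 1 after a common year.
2081: Jan 1 is Wednesday.
2080: Monday (leap)
2080 begins on a Monday and is a leap year.

2080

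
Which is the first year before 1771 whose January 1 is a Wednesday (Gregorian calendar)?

Jan 1 advances by 2 weekdays after a leap year and by 1 after a common year.
1771: Jan 1 is Tuesday.
1770: Monday
1769: Sunday
1768: Friday (leap)
1767: Thursday
1766: Wednesday
1766 begins on a Wednesday

1766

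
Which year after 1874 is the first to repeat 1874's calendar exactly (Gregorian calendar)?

1885

Two years share a calendar iff Jan 1 falls on the same weekday and both are leap or both are common. 1874: Jan 1 is Thursday, common year.
1875: Jan 1 Friday, common
1876: Jan 1 Saturday, leap
1877: Jan 1 Monday, common
1878: Jan 1 Tuesday, common
1879: Jan 1 Wednesday, common
1880: Jan 1 Thursday, leap
1881: Jan 1 Saturday, common
1882: Jan 1 Sunday, common
1883: Jan 1 Monday, common
1884: Jan 1 Tuesday, leap
1885: Jan 1 Thursday, common
1885 matches on both conditions.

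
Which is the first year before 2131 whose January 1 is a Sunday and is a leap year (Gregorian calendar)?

Jan 1 advances by 2 weekdays after a leap year and by 1 after a common year.
2131: Jan 1 is Monday.
2130: Sunday
2129: Saturday
2128: Thursday (leap)
2127: Wednesday
2126: Tuesday
2125: Monday
2124: Saturday (leap)
2123: Friday
2122: Thursday
2121: Wednesday
2120: Monday (leap)
2119: Sunday
2118: Saturday
2117: Friday
2116: Wednesday (leap)
2115: Tuesday
2114: Monday
2113: Sunday
2112: Friday (leap)
2111: Thursday
2110: Wednesday
2109: Tuesday
2108: Sunday (leap)
2108 begins on a Sunday and is a leap year.

2108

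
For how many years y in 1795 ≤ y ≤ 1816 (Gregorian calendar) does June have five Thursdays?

7

June has 30 days; it has five Thursdays when Thursday falls among the first (month-length − 28) days — i.e. when June 1 is one of Thursday/Wednesday.
June 1 by year: 1795:Mon 1796:Wed✓ 1797:Thu✓ 1798:Fri 1799:Sat 1800:Sun 1801:Mon 1802:Tue 1803:Wed✓ 1804:Fri 1805:Sat 1806:Sun 1807:Mon 1808:Wed✓ 1809:Thu✓ 1810:Fri 1811:Sat 1812:Mon 1813:Tue 1814:Wed✓ 1815:Thu✓ 1816:Sat
Years with five Thursdays: 1796, 1797, 1803, 1808, 1809, 1814, 1815 → 7.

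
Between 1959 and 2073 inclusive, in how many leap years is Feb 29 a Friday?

Leap years in 1959–2073: 29 of them.
Feb 29 weekday advances by 5 (mod 7) from one leap year to the next four years later (or differs when a century non-leap intervenes).
Leap-day weekdays: 1960:Mon 1964:Sat 1968:Thu 1972:Tue 1976:Sun 1980:Fri✓ 1984:Wed 1988:Mon 1992:Sat 1996:Thu 2000:Tue 2004:Sun 2008:Fri✓ …(3 more)… 2024:Thu 2028:Tue 2032:Sun 2036:Fri✓ 2040:Wed 2044:Mon 2048:Sat 2052:Thu 2056:Tue 2060:Sun 2064:Fri✓ 2068:Wed 2072:Mon
Friday: 1980, 2008, 2036, 2064 → 4.

4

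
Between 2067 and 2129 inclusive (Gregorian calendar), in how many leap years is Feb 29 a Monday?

2

Leap years in 2067–2129: 15 of them.
Feb 29 weekday advances by 5 (mod 7) from one leap year to the next four years later (or differs when a century non-leap intervenes).
Leap-day weekdays: 2068:Wed 2072:Mon✓ 2076:Sat 2080:Thu 2084:Tue 2088:Sun 2092:Fri 2096:Wed 2104:Fri 2108:Wed 2112:Mon✓ 2116:Sat 2120:Thu 2124:Tue 2128:Sun
Monday: 2072, 2112 → 2.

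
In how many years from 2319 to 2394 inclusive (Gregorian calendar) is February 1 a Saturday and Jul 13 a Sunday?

Check each year's weekday for February 1 and Jul 13:
  2319: Sat/Sun ✓  2320: Sun/Tue  2321: Tue/Wed  2322: Wed/Thu  2323: Thu/Fri  2324: Fri/Sun  2325: Sun/Mon  2326: Mon/Tue  2327: Tue/Wed  2328: Wed/Fri  2329: Fri/Sat  2330: Sat/Sun ✓  2331: Sun/Mon  2332: Mon/Wed  …(48 more)…  2381: Sun/Mon  2382: Mon/Tue  2383: Tue/Wed  2384: Wed/Fri  2385: Fri/Sat  2386: Sat/Sun ✓  2387: Sun/Mon  2388: Mon/Wed  2389: Wed/Thu  2390: Thu/Fri  2391: Fri/Sat  2392: Sat/Mon  2393: Mon/Tue  2394: Tue/Wed
Both conditions hold in: 2319, 2330, 2341, 2347, 2358, 2369, 2375, 2386 — 8.

8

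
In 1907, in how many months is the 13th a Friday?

2

Check the 13th of each month of 1907: Jan 13: Sun, Feb 13: Wed, Mar 13: Wed, Apr 13: Sat, May 13: Mon, Jun 13: Thu, Jul 13: Sat, Aug 13: Tue, Sep 13: Fri, Oct 13: Sun, Nov 13: Wed, Dec 13: Fri.
Friday occurs in September, December — 2 months.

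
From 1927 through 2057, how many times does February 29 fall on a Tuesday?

Leap years in 1927–2057: 33 of them.
Feb 29 weekday advances by 5 (mod 7) from one leap year to the next four years later (or differs when a century non-leap intervenes).
Leap-day weekdays: 1928:Wed 1932:Mon 1936:Sat 1940:Thu 1944:Tue✓ 1948:Sun 1952:Fri 1956:Wed 1960:Mon 1964:Sat 1968:Thu 1972:Tue✓ 1976:Sun …(7 more)… 2008:Fri 2012:Wed 2016:Mon 2020:Sat 2024:Thu 2028:Tue✓ 2032:Sun 2036:Fri 2040:Wed 2044:Mon 2048:Sat 2052:Thu 2056:Tue✓
Tuesday: 1944, 1972, 2000, 2028, 2056 → 5.

5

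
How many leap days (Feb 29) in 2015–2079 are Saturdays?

Leap years in 2015–2079: 16 of them.
Feb 29 weekday advances by 5 (mod 7) from one leap year to the next four years later (or differs when a century non-leap intervenes).
Leap-day weekdays: 2016:Mon 2020:Sat✓ 2024:Thu 2028:Tue 2032:Sun 2036:Fri 2040:Wed 2044:Mon 2048:Sat✓ 2052:Thu 2056:Tue 2060:Sun 2064:Fri 2068:Wed 2072:Mon 2076:Sat✓
Saturday: 2020, 2048, 2076 → 3.

3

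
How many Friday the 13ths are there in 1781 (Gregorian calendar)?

2

Check the 13th of each month of 1781: Jan 13: Sat, Feb 13: Tue, Mar 13: Tue, Apr 13: Fri, May 13: Sun, Jun 13: Wed, Jul 13: Fri, Aug 13: Mon, Sep 13: Thu, Oct 13: Sat, Nov 13: Tue, Dec 13: Thu.
Friday occurs in April, July — 2 months.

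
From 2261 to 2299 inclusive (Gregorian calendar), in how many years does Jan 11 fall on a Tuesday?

5

Track Jan 11's weekday year by year (advancing +1, or +2 across a Feb 29):
  2261: Fri  2262: Sat (+1)  2263: Sun (+1)  2264: Mon (+1)  2265: Wed (+2)
  2266: Thu (+1)  2267: Fri (+1)  2268: Sat (+1)  2269: Mon (+2)  2270: Tue (+1) ✓
  2271: Wed (+1)  2272: Thu (+1)  2273: Sat (+2)  2274: Sun (+1)  … (11 more years) …
  2286: Mon (+1)  2287: Tue (+1) ✓  2288: Wed (+1)  2289: Fri (+2)  2290: Sat (+1)
  2291: Sun (+1)  2292: Mon (+1)  2293: Wed (+2)  2294: Thu (+1)  2295: Fri (+1)
  2296: Sat (+1)  2297: Mon (+2)  2298: Tue (+1) ✓  2299: Wed (+1)
Tuesday years: 2270, 2276, 2281, 2287, 2298 — 5 in total.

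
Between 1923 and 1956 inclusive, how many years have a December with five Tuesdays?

14

December has 31 days; it has five Tuesdays when Tuesday falls among the first (month-length − 28) days — i.e. when December 1 is one of Tuesday/Monday/Sunday.
December 1 by year: 1923:Sat 1924:Mon✓ 1925:Tue✓ 1926:Wed 1927:Thu 1928:Sat 1929:Sun✓ 1930:Mon✓ 1931:Tue✓ 1932:Thu 1933:Fri 1934:Sat 1935:Sun✓ 1936:Tue✓ 1937:Wed …(4 more)… 1942:Tue✓ 1943:Wed 1944:Fri 1945:Sat 1946:Sun✓ 1947:Mon✓ 1948:Wed 1949:Thu 1950:Fri 1951:Sat 1952:Mon✓ 1953:Tue✓ 1954:Wed 1955:Thu 1956:Sat
Years with five Tuesdays: 1924, 1925, 1929, 1930, 1931, 1935, 1936, 1940, 1941, 1942, 1946, 1947, 1952, 1953 → 14.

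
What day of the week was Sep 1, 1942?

Tuesday

January 1, 1942 is a Thursday.
September 1 is day 244 of the year, i.e. 243 days after Jan 1.
243 mod 7 = 5, so advance 5 weekdays from Thursday: Tuesday.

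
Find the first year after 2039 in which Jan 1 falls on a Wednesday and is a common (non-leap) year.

Jan 1 advances by 2 weekdays after a leap year and by 1 after a common year.
2039: Jan 1 is Saturday.
2040: Sunday (leap)
2041: Tuesday
2042: Wednesday
2042 begins on a Wednesday and is a common year.

2042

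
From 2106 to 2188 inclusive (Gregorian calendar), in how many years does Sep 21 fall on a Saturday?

Track Sep 21's weekday year by year (advancing +1, or +2 across a Feb 29):
  2106: Tue  2107: Wed (+1)  2108: Fri (+2)  2109: Sat (+1) ✓  2110: Sun (+1)
  2111: Mon (+1)  2112: Wed (+2)  2113: Thu (+1)  2114: Fri (+1)  2115: Sat (+1) ✓
  2116: Mon (+2)  2117: Tue (+1)  2118: Wed (+1)  2119: Thu (+1)  … (55 more years) …
  2175: Thu (+1)  2176: Sat (+2) ✓  2177: Sun (+1)  2178: Mon (+1)  2179: Tue (+1)
  2180: Thu (+2)  2181: Fri (+1)  2182: Sat (+1) ✓  2183: Sun (+1)  2184: Tue (+2)
  2185: Wed (+1)  2186: Thu (+1)  2187: Fri (+1)  2188: Sun (+2)
Saturday years: 2109, 2115, 2120, 2126, 2137, 2143, 2148, 2154, 2165, 2171, 2176, 2182 — 12 in total.

12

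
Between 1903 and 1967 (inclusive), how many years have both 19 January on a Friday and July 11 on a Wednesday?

Check each year's weekday for 19 January and July 11:
  1903: Mon/Sat  1904: Tue/Mon  1905: Thu/Tue  1906: Fri/Wed ✓  1907: Sat/Thu  1908: Sun/Sat  1909: Tue/Sun  1910: Wed/Mon  1911: Thu/Tue  1912: Fri/Thu  1913: Sun/Fri  1914: Mon/Sat  1915: Tue/Sun  1916: Wed/Tue  …(37 more)…  1954: Tue/Sun  1955: Wed/Mon  1956: Thu/Wed  1957: Sat/Thu  1958: Sun/Fri  1959: Mon/Sat  1960: Tue/Mon  1961: Thu/Tue  1962: Fri/Wed ✓  1963: Sat/Thu  1964: Sun/Sat  1965: Tue/Sun  1966: Wed/Mon  1967: Thu/Tue
Both conditions hold in: 1906, 1917, 1923, 1934, 1945, 1951, 1962 — 7.

7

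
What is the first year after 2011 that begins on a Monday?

2018

Jan 1 advances by 2 weekdays after a leap year and by 1 after a common year.
2011: Jan 1 is Saturday.
2012: Sunday (leap)
2013: Tuesday
2014: Wednesday
2015: Thursday
2016: Friday (leap)
2017: Sunday
2018: Monday
2018 begins on a Monday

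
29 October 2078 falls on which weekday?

Saturday

January 1, 2078 is a Saturday.
October 29 is day 302 of the year, i.e. 301 days after Jan 1.
301 mod 7 = 0, so advance 0 weekdays from Saturday: Saturday.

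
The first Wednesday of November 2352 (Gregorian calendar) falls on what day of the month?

November 1, 2352 is a Saturday, so the first Wednesday is the 5th.
The first Wednesday is 5 + 0 = 5.

5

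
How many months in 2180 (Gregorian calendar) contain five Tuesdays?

A month of length L has five Tuesdays iff its first Tuesday is on day ≤ L−28 (so day 1–3 in a 31-day month, 1–2 in a 30-day month, day 1 in a leap February).
Checking each month of 2180: Jan starts Sat (31d); Feb starts Tue (29d) ✓; Mar starts Wed (31d); Apr starts Sat (30d); May starts Mon (31d) ✓; Jun starts Thu (30d); Jul starts Sat (31d); Aug starts Tue (31d) ✓; Sep starts Fri (30d); Oct starts Sun (31d) ✓; Nov starts Wed (30d); Dec starts Fri (31d).
Five-Tuesday months: February, May, August, October → 4.

4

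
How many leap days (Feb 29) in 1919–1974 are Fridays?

Leap years in 1919–1974: 14 of them.
Feb 29 weekday advances by 5 (mod 7) from one leap year to the next four years later (or differs when a century non-leap intervenes).
Leap-day weekdays: 1920:Sun 1924:Fri✓ 1928:Wed 1932:Mon 1936:Sat 1940:Thu 1944:Tue 1948:Sun 1952:Fri✓ 1956:Wed 1960:Mon 1964:Sat 1968:Thu 1972:Tue
Friday: 1924, 1952 → 2.

2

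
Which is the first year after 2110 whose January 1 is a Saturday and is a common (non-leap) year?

2118

Jan 1 advances by 2 weekdays after a leap year and by 1 after a common year.
2110: Jan 1 is Wednesday.
2111: Thursday
2112: Friday (leap)
2113: Sunday
2114: Monday
2115: Tuesday
2116: Wednesday (leap)
2117: Friday
2118: Saturday
2118 begins on a Saturday and is a common year.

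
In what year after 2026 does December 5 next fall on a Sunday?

2027

From one year to the next, a fixed date's weekday advances by 1, or by 2 when a Feb 29 lies between the two dates.
2026: December 5 is Saturday.
2027: Sunday (+1)
December 5 falls on a Sunday in 2027.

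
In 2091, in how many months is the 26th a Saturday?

1

Check the 26th of each month of 2091: Jan 26: Fri, Feb 26: Mon, Mar 26: Mon, Apr 26: Thu, May 26: Sat, Jun 26: Tue, Jul 26: Thu, Aug 26: Sun, Sep 26: Wed, Oct 26: Fri, Nov 26: Mon, Dec 26: Wed.
Saturday occurs in May — 1 month.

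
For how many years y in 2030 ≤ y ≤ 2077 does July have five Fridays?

21

July has 31 days; it has five Fridays when Friday falls among the first (month-length − 28) days — i.e. when July 1 is one of Friday/Thursday/Wednesday.
July 1 by year: 2030:Mon 2031:Tue 2032:Thu✓ 2033:Fri✓ 2034:Sat 2035:Sun 2036:Tue 2037:Wed✓ 2038:Thu✓ 2039:Fri✓ 2040:Sun 2041:Mon 2042:Tue 2043:Wed✓ 2044:Fri✓ …(18 more)… 2063:Sun 2064:Tue 2065:Wed✓ 2066:Thu✓ 2067:Fri✓ 2068:Sun 2069:Mon 2070:Tue 2071:Wed✓ 2072:Fri✓ 2073:Sat 2074:Sun 2075:Mon 2076:Wed✓ 2077:Thu✓
Years with five Fridays: 2032, 2033, 2037, 2038, 2039, 2043, 2044, 2048, 2049, 2050, 2054, 2055, 2060, 2061, 2065, 2066, 2067, 2071, 2072, 2076, 2077 → 21.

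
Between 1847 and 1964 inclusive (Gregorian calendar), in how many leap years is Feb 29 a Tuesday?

4

Leap years in 1847–1964: 29 of them.
Feb 29 weekday advances by 5 (mod 7) from one leap year to the next four years later (or differs when a century non-leap intervenes).
Leap-day weekdays: 1848:Tue✓ 1852:Sun 1856:Fri 1860:Wed 1864:Mon 1868:Sat 1872:Thu 1876:Tue✓ 1880:Sun 1884:Fri 1888:Wed 1892:Mon 1896:Sat …(3 more)… 1916:Tue✓ 1920:Sun 1924:Fri 1928:Wed 1932:Mon 1936:Sat 1940:Thu 1944:Tue✓ 1948:Sun 1952:Fri 1956:Wed 1960:Mon 1964:Sat
Tuesday: 1848, 1876, 1916, 1944 → 4.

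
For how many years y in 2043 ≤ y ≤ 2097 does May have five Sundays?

May has 31 days; it has five Sundays when Sunday falls among the first (month-length − 28) days — i.e. when May 1 is one of Sunday/Saturday/Friday.
May 1 by year: 2043:Fri✓ 2044:Sun✓ 2045:Mon 2046:Tue 2047:Wed 2048:Fri✓ 2049:Sat✓ 2050:Sun✓ 2051:Mon 2052:Wed 2053:Thu 2054:Fri✓ 2055:Sat✓ 2056:Mon 2057:Tue …(25 more)… 2083:Sat✓ 2084:Mon 2085:Tue 2086:Wed 2087:Thu 2088:Sat✓ 2089:Sun✓ 2090:Mon 2091:Tue 2092:Thu 2093:Fri✓ 2094:Sat✓ 2095:Sun✓ 2096:Tue 2097:Wed
Years with five Sundays: 2043, 2044, 2048, 2049, 2050, 2054, 2055, 2060, 2061, 2065, 2066, 2067, 2071, 2072, 2076, 2077, 2078, 2082, 2083, 2088, 2089, 2093, 2094, 2095 → 24.

24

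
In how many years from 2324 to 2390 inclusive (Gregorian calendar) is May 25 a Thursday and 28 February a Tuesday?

7

Check each year's weekday for May 25 and 28 February:
  2324: Sun/Thu  2325: Mon/Sat  2326: Tue/Sun  2327: Wed/Mon  2328: Fri/Tue  2329: Sat/Thu  2330: Sun/Fri  2331: Mon/Sat  2332: Wed/Sun  2333: Thu/Tue ✓  2334: Fri/Wed  2335: Sat/Thu  2336: Mon/Fri  2337: Tue/Sun  …(39 more)…  2377: Wed/Mon  2378: Thu/Tue ✓  2379: Fri/Wed  2380: Sun/Thu  2381: Mon/Sat  2382: Tue/Sun  2383: Wed/Mon  2384: Fri/Tue  2385: Sat/Thu  2386: Sun/Fri  2387: Mon/Sat  2388: Wed/Sun  2389: Thu/Tue ✓  2390: Fri/Wed
Both conditions hold in: 2333, 2339, 2350, 2361, 2367, 2378, 2389 — 7.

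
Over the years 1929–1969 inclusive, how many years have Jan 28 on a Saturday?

Track Jan 28's weekday year by year (advancing +1, or +2 across a Feb 29):
  1929: Mon  1930: Tue (+1)  1931: Wed (+1)  1932: Thu (+1)  1933: Sat (+2) ✓
  1934: Sun (+1)  1935: Mon (+1)  1936: Tue (+1)  1937: Thu (+2)  1938: Fri (+1)
  1939: Sat (+1) ✓  1940: Sun (+1)  1941: Tue (+2)  1942: Wed (+1)  … (13 more years) …
  1956: Sat (+1) ✓  1957: Mon (+2)  1958: Tue (+1)  1959: Wed (+1)  1960: Thu (+1)
  1961: Sat (+2) ✓  1962: Sun (+1)  1963: Mon (+1)  1964: Tue (+1)  1965: Thu (+2)
  1966: Fri (+1)  1967: Sat (+1) ✓  1968: Sun (+1)  1969: Tue (+2)
Saturday years: 1933, 1939, 1950, 1956, 1961, 1967 — 6 in total.

6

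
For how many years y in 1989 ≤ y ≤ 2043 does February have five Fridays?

February has 28 days (29 in leap years); it has five Fridays when Friday falls among the first (month-length − 28) days — i.e. when February 1 is Friday in a leap year (never in a common year).
February 1 by year: 1989:Wed 1990:Thu 1991:Fri 1992:Sat 1993:Mon 1994:Tue 1995:Wed 1996:Thu 1997:Sat 1998:Sun 1999:Mon 2000:Tue 2001:Thu 2002:Fri 2003:Sat …(25 more)… 2029:Thu 2030:Fri 2031:Sat 2032:Sun 2033:Tue 2034:Wed 2035:Thu 2036:Fri✓ 2037:Sun 2038:Mon 2039:Tue 2040:Wed 2041:Fri 2042:Sat 2043:Sun
Years with five Fridays: 2008, 2036 → 2.

2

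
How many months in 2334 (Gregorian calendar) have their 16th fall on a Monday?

Check the 16th of each month of 2334: Jan 16: Tue, Feb 16: Fri, Mar 16: Fri, Apr 16: Mon, May 16: Wed, Jun 16: Sat, Jul 16: Mon, Aug 16: Thu, Sep 16: Sun, Oct 16: Tue, Nov 16: Fri, Dec 16: Sun.
Monday occurs in April, July — 2 months.

2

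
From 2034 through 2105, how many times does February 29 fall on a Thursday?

Leap years in 2034–2105: 17 of them.
Feb 29 weekday advances by 5 (mod 7) from one leap year to the next four years later (or differs when a century non-leap intervenes).
Leap-day weekdays: 2036:Fri 2040:Wed 2044:Mon 2048:Sat 2052:Thu✓ 2056:Tue 2060:Sun 2064:Fri 2068:Wed 2072:Mon 2076:Sat 2080:Thu✓ 2084:Tue 2088:Sun 2092:Fri 2096:Wed 2104:Fri
Thursday: 2052, 2080 → 2.

2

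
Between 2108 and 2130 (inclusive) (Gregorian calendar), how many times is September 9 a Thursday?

Track September 9's weekday year by year (advancing +1, or +2 across a Feb 29):
  2108: Sun  2109: Mon (+1)  2110: Tue (+1)  2111: Wed (+1)  2112: Fri (+2)
  2113: Sat (+1)  2114: Sun (+1)  2115: Mon (+1)  2116: Wed (+2)  2117: Thu (+1) ✓
  2118: Fri (+1)  2119: Sat (+1)  2120: Mon (+2)  2121: Tue (+1)  2122: Wed (+1)
  2123: Thu (+1) ✓  2124: Sat (+2)  2125: Sun (+1)  2126: Mon (+1)  2127: Tue (+1)
  2128: Thu (+2) ✓  2129: Fri (+1)  2130: Sat (+1)
Thursday years: 2117, 2123, 2128 — 3 in total.

3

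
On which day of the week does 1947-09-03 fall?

Wednesday

January 1, 1947 is a Wednesday.
September 3 is day 246 of the year, i.e. 245 days after Jan 1.
245 mod 7 = 0, so advance 0 weekdays from Wednesday: Wednesday.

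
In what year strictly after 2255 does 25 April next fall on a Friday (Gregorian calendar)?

2256

From one year to the next, a fixed date's weekday advances by 1, or by 2 when a Feb 29 lies between the two dates.
2255: April 25 is Wednesday.
2256: Friday (+2)
25 April falls on a Friday in 2256.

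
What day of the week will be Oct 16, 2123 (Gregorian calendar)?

Saturday

January 1, 2123 is a Friday.
October 16 is day 289 of the year, i.e. 288 days after Jan 1.
288 mod 7 = 1, so advance 1 weekday from Friday: Saturday.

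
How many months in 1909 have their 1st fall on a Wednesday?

Check the 1st of each month of 1909: Jan 1: Fri, Feb 1: Mon, Mar 1: Mon, Apr 1: Thu, May 1: Sat, Jun 1: Tue, Jul 1: Thu, Aug 1: Sun, Sep 1: Wed, Oct 1: Fri, Nov 1: Mon, Dec 1: Wed.
Wednesday occurs in September, December — 2 months.

2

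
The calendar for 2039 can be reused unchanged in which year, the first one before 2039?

Two years share a calendar iff Jan 1 falls on the same weekday and both are leap or both are common. 2039: Jan 1 is Saturday, common year.
2038: Jan 1 Friday, common
2037: Jan 1 Thursday, common
2036: Jan 1 Tuesday, leap
2035: Jan 1 Monday, common
2034: Jan 1 Sunday, common
2033: Jan 1 Saturday, common
2033 matches on both conditions.

2033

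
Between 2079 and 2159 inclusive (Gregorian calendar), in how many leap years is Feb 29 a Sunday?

3

Leap years in 2079–2159: 19 of them.
Feb 29 weekday advances by 5 (mod 7) from one leap year to the next four years later (or differs when a century non-leap intervenes).
Leap-day weekdays: 2080:Thu 2084:Tue 2088:Sun✓ 2092:Fri 2096:Wed 2104:Fri 2108:Wed 2112:Mon 2116:Sat 2120:Thu 2124:Tue 2128:Sun✓ 2132:Fri 2136:Wed 2140:Mon 2144:Sat 2148:Thu 2152:Tue 2156:Sun✓
Sunday: 2088, 2128, 2156 → 3.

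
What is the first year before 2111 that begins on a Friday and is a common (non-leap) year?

2106

Jan 1 advances by 2 weekdays after a leap year and by 1 after a common year.
2111: Jan 1 is Thursday.
2110: Wednesday
2109: Tuesday
2108: Sunday (leap)
2107: Saturday
2106: Friday
2106 begins on a Friday and is a common year.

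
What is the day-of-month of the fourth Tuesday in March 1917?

March 1, 1917 is a Thursday, so the first Tuesday is the 6th.
The fourth Tuesday is 6 + 21 = 27.

27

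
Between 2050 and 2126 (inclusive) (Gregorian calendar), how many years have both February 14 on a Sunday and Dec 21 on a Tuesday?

Check each year's weekday for February 14 and Dec 21:
  2050: Mon/Wed  2051: Tue/Thu  2052: Wed/Sat  2053: Fri/Sun  2054: Sat/Mon  2055: Sun/Tue ✓  2056: Mon/Thu  2057: Wed/Fri  2058: Thu/Sat  2059: Fri/Sun  2060: Sat/Tue  2061: Mon/Wed  2062: Tue/Thu  2063: Wed/Fri  …(49 more)…  2113: Tue/Thu  2114: Wed/Fri  2115: Thu/Sat  2116: Fri/Mon  2117: Sun/Tue ✓  2118: Mon/Wed  2119: Tue/Thu  2120: Wed/Sat  2121: Fri/Sun  2122: Sat/Mon  2123: Sun/Tue ✓  2124: Mon/Thu  2125: Wed/Fri  2126: Thu/Sat
Both conditions hold in: 2055, 2066, 2077, 2083, 2094, 2100, 2106, 2117, 2123 — 9.

9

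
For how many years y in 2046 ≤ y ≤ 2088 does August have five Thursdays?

19

August has 31 days; it has five Thursdays when Thursday falls among the first (month-length − 28) days — i.e. when August 1 is one of Thursday/Wednesday/Tuesday.
August 1 by year: 2046:Wed✓ 2047:Thu✓ 2048:Sat 2049:Sun 2050:Mon 2051:Tue✓ 2052:Thu✓ 2053:Fri 2054:Sat 2055:Sun 2056:Tue✓ 2057:Wed✓ 2058:Thu✓ 2059:Fri 2060:Sun …(13 more)… 2074:Wed✓ 2075:Thu✓ 2076:Sat 2077:Sun 2078:Mon 2079:Tue✓ 2080:Thu✓ 2081:Fri 2082:Sat 2083:Sun 2084:Tue✓ 2085:Wed✓ 2086:Thu✓ 2087:Fri 2088:Sun
Years with five Thursdays: 2046, 2047, 2051, 2052, 2056, 2057, 2058, 2062, 2063, 2068, 2069, 2073, 2074, 2075, 2079, 2080, 2084, 2085, 2086 → 19.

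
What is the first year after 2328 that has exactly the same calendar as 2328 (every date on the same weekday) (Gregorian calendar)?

Two years share a calendar iff Jan 1 falls on the same weekday and both are leap or both are common. 2328: Jan 1 is Sunday, leap year.
2329: Jan 1 Tuesday, common
2330: Jan 1 Wednesday, common
2331: Jan 1 Thursday, common
2332: Jan 1 Friday, leap
2333: Jan 1 Sunday, common
2334: Jan 1 Monday, common
2335: Jan 1 Tuesday, common
2336: Jan 1 Wednesday, leap
2337: Jan 1 Friday, common
2338: Jan 1 Saturday, common
2339: Jan 1 Sunday, common
2340: Jan 1 Monday, leap
2341: Jan 1 Wednesday, common
2342: Jan 1 Thursday, common
2343: Jan 1 Friday, common
2344: Jan 1 Saturday, leap
2345: Jan 1 Monday, common
2346: Jan 1 Tuesday, common
2347: Jan 1 Wednesday, common
2348: Jan 1 Thursday, leap
2349: Jan 1 Saturday, common
2350: Jan 1 Sunday, common
2351: Jan 1 Monday, common
2352: Jan 1 Tuesday, leap
2353: Jan 1 Thursday, common
2354: Jan 1 Friday, common
2355: Jan 1 Saturday, common
2356: Jan 1 Sunday, leap
2356 matches on both conditions.

2356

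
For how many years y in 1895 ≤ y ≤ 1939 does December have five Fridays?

December has 31 days; it has five Fridays when Friday falls among the first (month-length − 28) days — i.e. when December 1 is one of Friday/Thursday/Wednesday.
December 1 by year: 1895:Sun 1896:Tue 1897:Wed✓ 1898:Thu✓ 1899:Fri✓ 1900:Sat 1901:Sun 1902:Mon 1903:Tue 1904:Thu✓ 1905:Fri✓ 1906:Sat 1907:Sun 1908:Tue 1909:Wed✓ …(15 more)… 1925:Tue 1926:Wed✓ 1927:Thu✓ 1928:Sat 1929:Sun 1930:Mon 1931:Tue 1932:Thu✓ 1933:Fri✓ 1934:Sat 1935:Sun 1936:Tue 1937:Wed✓ 1938:Thu✓ 1939:Fri✓
Years with five Fridays: 1897, 1898, 1899, 1904, 1905, 1909, 1910, 1911, 1915, 1916, 1920, 1921, 1922, 1926, 1927, 1932, 1933, 1937, 1938, 1939 → 20.

20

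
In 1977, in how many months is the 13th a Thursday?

Check the 13th of each month of 1977: Jan 13: Thu, Feb 13: Sun, Mar 13: Sun, Apr 13: Wed, May 13: Fri, Jun 13: Mon, Jul 13: Wed, Aug 13: Sat, Sep 13: Tue, Oct 13: Thu, Nov 13: Sun, Dec 13: Tue.
Thursday occurs in January, October — 2 months.

2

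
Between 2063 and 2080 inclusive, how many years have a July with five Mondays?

July has 31 days; it has five Mondays when Monday falls among the first (month-length − 28) days — i.e. when July 1 is one of Monday/Sunday/Saturday.
July 1 by year: 2063:Sun✓ 2064:Tue 2065:Wed 2066:Thu 2067:Fri 2068:Sun✓ 2069:Mon✓ 2070:Tue 2071:Wed 2072:Fri 2073:Sat✓ 2074:Sun✓ 2075:Mon✓ 2076:Wed 2077:Thu 2078:Fri 2079:Sat✓ 2080:Mon✓
Years with five Mondays: 2063, 2068, 2069, 2073, 2074, 2075, 2079, 2080 → 8.

8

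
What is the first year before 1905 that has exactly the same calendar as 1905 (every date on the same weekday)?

Two years share a calendar iff Jan 1 falls on the same weekday and both are leap or both are common. 1905: Jan 1 is Sunday, common year.
1904: Jan 1 Friday, leap
1903: Jan 1 Thursday, common
1902: Jan 1 Wednesday, common
1901: Jan 1 Tuesday, common
1900: Jan 1 Monday, common
1899: Jan 1 Sunday, common
1899 matches on both conditions.

1899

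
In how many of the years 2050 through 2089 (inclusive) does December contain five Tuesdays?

17

December has 31 days; it has five Tuesdays when Tuesday falls among the first (month-length − 28) days — i.e. when December 1 is one of Tuesday/Monday/Sunday.
December 1 by year: 2050:Thu 2051:Fri 2052:Sun✓ 2053:Mon✓ 2054:Tue✓ 2055:Wed 2056:Fri 2057:Sat 2058:Sun✓ 2059:Mon✓ 2060:Wed 2061:Thu 2062:Fri 2063:Sat 2064:Mon✓ …(10 more)… 2075:Sun✓ 2076:Tue✓ 2077:Wed 2078:Thu 2079:Fri 2080:Sun✓ 2081:Mon✓ 2082:Tue✓ 2083:Wed 2084:Fri 2085:Sat 2086:Sun✓ 2087:Mon✓ 2088:Wed 2089:Thu
Years with five Tuesdays: 2052, 2053, 2054, 2058, 2059, 2064, 2065, 2069, 2070, 2071, 2075, 2076, 2080, 2081, 2082, 2086, 2087 → 17.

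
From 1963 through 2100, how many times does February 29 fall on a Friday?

5

Leap years in 1963–2100: 34 of them.
Feb 29 weekday advances by 5 (mod 7) from one leap year to the next four years later (or differs when a century non-leap intervenes).
Leap-day weekdays: 1964:Sat 1968:Thu 1972:Tue 1976:Sun 1980:Fri✓ 1984:Wed 1988:Mon 1992:Sat 1996:Thu 2000:Tue 2004:Sun 2008:Fri✓ 2012:Wed …(8 more)… 2048:Sat 2052:Thu 2056:Tue 2060:Sun 2064:Fri✓ 2068:Wed 2072:Mon 2076:Sat 2080:Thu 2084:Tue 2088:Sun 2092:Fri✓ 2096:Wed
Friday: 1980, 2008, 2036, 2064, 2092 → 5.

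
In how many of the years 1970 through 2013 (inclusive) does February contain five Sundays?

2

February has 28 days (29 in leap years); it has five Sundays when Sunday falls among the first (month-length − 28) days — i.e. when February 1 is Sunday in a leap year (never in a common year).
February 1 by year: 1970:Sun 1971:Mon 1972:Tue 1973:Thu 1974:Fri 1975:Sat 1976:Sun✓ 1977:Tue 1978:Wed 1979:Thu 1980:Fri 1981:Sun 1982:Mon 1983:Tue 1984:Wed …(14 more)… 1999:Mon 2000:Tue 2001:Thu 2002:Fri 2003:Sat 2004:Sun✓ 2005:Tue 2006:Wed 2007:Thu 2008:Fri 2009:Sun 2010:Mon 2011:Tue 2012:Wed 2013:Fri
Years with five Sundays: 1976, 2004 → 2.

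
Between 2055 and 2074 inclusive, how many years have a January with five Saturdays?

9

January has 31 days; it has five Saturdays when Saturday falls among the first (month-length − 28) days — i.e. when January 1 is one of Saturday/Friday/Thursday.
January 1 by year: 2055:Fri✓ 2056:Sat✓ 2057:Mon 2058:Tue 2059:Wed 2060:Thu✓ 2061:Sat✓ 2062:Sun 2063:Mon 2064:Tue 2065:Thu✓ 2066:Fri✓ 2067:Sat✓ 2068:Sun 2069:Tue 2070:Wed 2071:Thu✓ 2072:Fri✓ 2073:Sun 2074:Mon
Years with five Saturdays: 2055, 2056, 2060, 2061, 2065, 2066, 2067, 2071, 2072 → 9.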